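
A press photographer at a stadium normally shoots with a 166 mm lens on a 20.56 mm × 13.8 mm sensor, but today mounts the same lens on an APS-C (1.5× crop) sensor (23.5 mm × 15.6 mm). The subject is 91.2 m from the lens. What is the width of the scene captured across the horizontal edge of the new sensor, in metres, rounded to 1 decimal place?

12.9 m

The focal length stays 166 mm; the relevant sensor dimension is now w = 23.5 mm. Object distance dₒ = 91.2 m = 91200 mm.
Thin-lens field width W = w·(dₒ − f)/f = 23.5 × (91200 − 166)/166 ≈ 12887.343 mm = 12.8873 m.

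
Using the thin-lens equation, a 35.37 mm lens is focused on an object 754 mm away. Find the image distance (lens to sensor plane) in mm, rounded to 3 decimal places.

37.111 mm

1/dᵢ = 1/f − 1/dₒ = 1/35.37 − 1/754 = 0.0269463 mm⁻¹.
dᵢ = 1/0.0269463 ≈ 37.1109 mm.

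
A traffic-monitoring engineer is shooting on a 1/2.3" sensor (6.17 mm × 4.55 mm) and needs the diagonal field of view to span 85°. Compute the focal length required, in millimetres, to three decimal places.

Sensor diagonal = √(6.17² + 4.55²) = √58.7714 ≈ 7.6663 mm.
From α = 2·arctan(d/2f) we get f = d / (2·tan(α/2)).
With d = 7.6663 mm and α/2 = 42.5°, tan(α/2) ≈ 0.91633, so f ≈ 7.6663 / 1.83266 ≈ 4.1831 mm.

4.183 mm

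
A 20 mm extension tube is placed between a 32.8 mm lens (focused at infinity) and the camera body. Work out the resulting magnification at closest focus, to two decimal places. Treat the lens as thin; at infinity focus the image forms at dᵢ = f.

0.61×

The tube moves the image plane from f to f + e, so dᵢ = 32.8 + 20 = 52.8 mm. Focus is achieved when 1/f = 1/dₒ + 1/dᵢ, giving dₒ = 1/(1/f − 1/(f+e)).
Magnification m = dᵢ/dₒ = (f+e)·(1/f − 1/(f+e)) = e/f = 20/32.8 ≈ 0.6098.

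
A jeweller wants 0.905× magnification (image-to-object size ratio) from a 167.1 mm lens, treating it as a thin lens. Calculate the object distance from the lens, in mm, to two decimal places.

351.74 mm

With m = dᵢ/dₒ and 1/f = 1/dₒ + 1/dᵢ, substituting dᵢ = m·dₒ gives 1/f = (1 + 1/m)/dₒ, hence dₒ = f·(1 + 1/m).
dₒ = 167.1 × (1 + 1/0.905) = 167.1 × 2.10497 ≈ 351.741 mm.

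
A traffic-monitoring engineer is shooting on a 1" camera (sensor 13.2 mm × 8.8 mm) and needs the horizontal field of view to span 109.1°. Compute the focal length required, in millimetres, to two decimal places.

4.70 mm

From α = 2·arctan(w/2f) we get f = w / (2·tan(α/2)).
With w = 13.2 mm and α/2 = 54.55°, tan(α/2) ≈ 1.40454, so f ≈ 13.2 / 2.80908 ≈ 4.6990 mm.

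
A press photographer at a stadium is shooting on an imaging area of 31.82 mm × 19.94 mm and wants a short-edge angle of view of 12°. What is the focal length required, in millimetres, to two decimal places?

94.86 mm

From α = 2·arctan(h/2f) we get f = h / (2·tan(α/2)).
With h = 19.94 mm and α/2 = 6°, tan(α/2) ≈ 0.10510, so f ≈ 19.94 / 0.21021 ≈ 94.8582 mm.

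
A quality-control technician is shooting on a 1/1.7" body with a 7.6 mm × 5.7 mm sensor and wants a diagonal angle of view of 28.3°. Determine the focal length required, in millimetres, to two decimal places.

Sensor diagonal = √(7.6² + 5.7²) = √90.2500 ≈ 9.5000 mm.
From α = 2·arctan(d/2f) we get f = d / (2·tan(α/2)).
With d = 9.5000 mm and α/2 = 14.15°, tan(α/2) ≈ 0.25211, so f ≈ 9.5000 / 0.50422 ≈ 18.8409 mm.

18.84 mm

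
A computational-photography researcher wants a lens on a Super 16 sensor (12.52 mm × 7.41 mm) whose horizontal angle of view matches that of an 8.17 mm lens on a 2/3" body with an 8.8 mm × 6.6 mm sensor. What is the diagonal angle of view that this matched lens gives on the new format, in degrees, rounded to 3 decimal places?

64.078°

Equal horizontal AOV ⇒ f₂ = f₁ · 12.52/8.8 = 8.17 × 1.42273 ≈ 11.6237 mm.
Sensor diagonal = √(12.52² + 7.41²) = √211.6585 ≈ 14.5485 mm.
Diagonal AOV on the new format = 2·arctan(14.5485 / (2 × 11.6237)) = 2·arctan(0.62581) ≈ 64.0777°.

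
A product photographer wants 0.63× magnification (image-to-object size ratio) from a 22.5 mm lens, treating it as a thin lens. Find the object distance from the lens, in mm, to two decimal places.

58.21 mm

With m = dᵢ/dₒ and 1/f = 1/dₒ + 1/dᵢ, substituting dᵢ = m·dₒ gives 1/f = (1 + 1/m)/dₒ, hence dₒ = f·(1 + 1/m).
dₒ = 22.5 × (1 + 1/0.63) = 22.5 × 2.58730 ≈ 58.214 mm.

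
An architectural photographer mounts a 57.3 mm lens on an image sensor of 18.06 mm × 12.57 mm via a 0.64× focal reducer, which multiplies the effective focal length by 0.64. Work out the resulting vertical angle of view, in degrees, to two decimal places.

Effective focal length f = 57.3 × 0.64 = 36.672 mm.
α = 2·arctan(12.57 / (2 × 36.672)) = 2·arctan(0.17138) ≈ 19.4502°.

19.45°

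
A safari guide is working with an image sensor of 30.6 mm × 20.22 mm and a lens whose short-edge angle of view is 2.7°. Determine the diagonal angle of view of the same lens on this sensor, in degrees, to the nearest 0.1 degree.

4.9°

From the short-edge AOV: f = 20.22 / (2·tan(1.35°)) = 20.22 / 0.04713 ≈ 429.0023 mm.
Sensor diagonal = √(30.6² + 20.22²) = √1345.2084 ≈ 36.6771 mm.
Diagonal AOV = 2·arctan(36.6771 / (2 × 429.0023)) = 2·arctan(0.04275) ≈ 4.8955°.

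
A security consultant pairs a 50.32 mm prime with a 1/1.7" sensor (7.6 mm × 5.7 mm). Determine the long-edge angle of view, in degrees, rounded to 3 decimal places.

Angle of view α = 2·arctan(w/2f) with w = 7.6 mm and f = 50.32 mm.
w/2f = 0.07552; arctan(0.07552) ≈ 4.3186°, so α ≈ 8.6372°.

8.637°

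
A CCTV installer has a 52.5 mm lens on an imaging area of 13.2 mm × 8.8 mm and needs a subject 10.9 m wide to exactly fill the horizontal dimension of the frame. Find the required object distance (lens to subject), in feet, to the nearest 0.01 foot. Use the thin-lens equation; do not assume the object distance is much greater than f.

W: 10.9 m = 10900 mm.
Magnification m = w/W = dᵢ/dₒ; combined with 1/f = 1/dₒ + 1/dᵢ this gives dₒ = f·(1 + W/w).
dₒ = 52.5 mm × (1 + 10900/13.2) = 52.5 × 826.7576 ≈ 43404.773 mm = 43404.773/304.8 ft = 142.404 ft.

142.40 ft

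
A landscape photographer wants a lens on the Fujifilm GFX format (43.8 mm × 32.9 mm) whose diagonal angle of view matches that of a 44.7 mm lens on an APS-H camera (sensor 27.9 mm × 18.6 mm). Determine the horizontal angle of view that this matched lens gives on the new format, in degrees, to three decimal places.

Sensor diagonal = √(27.9² + 18.6²) = √1124.3700 ≈ 33.5316 mm.
Sensor diagonal = √(43.8² + 32.9²) = √3000.8500 ≈ 54.7800 mm.
Equal diagonal AOV ⇒ f₂ = f₁ · 54.7800/33.5316 = 44.7 × 1.63368 ≈ 73.0256 mm.
Horizontal AOV on the new format = 2·arctan(43.8 / (2 × 73.0256)) = 2·arctan(0.29989) ≈ 33.3874°.

33.387°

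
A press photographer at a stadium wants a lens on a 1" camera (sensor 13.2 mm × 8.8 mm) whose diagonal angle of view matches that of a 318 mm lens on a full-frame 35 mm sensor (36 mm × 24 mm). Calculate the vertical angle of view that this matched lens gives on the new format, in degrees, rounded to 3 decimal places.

4.322°

Sensor diagonal = √(36² + 24²) = √1872.0000 ≈ 43.2666 mm.
Sensor diagonal = √(13.2² + 8.8²) = √251.6800 ≈ 15.8644 mm.
Equal diagonal AOV ⇒ f₂ = f₁ · 15.8644/43.2666 = 318 × 0.36667 ≈ 116.6000 mm.
Vertical AOV on the new format = 2·arctan(8.8 / (2 × 116.6000)) = 2·arctan(0.03774) ≈ 4.3222°.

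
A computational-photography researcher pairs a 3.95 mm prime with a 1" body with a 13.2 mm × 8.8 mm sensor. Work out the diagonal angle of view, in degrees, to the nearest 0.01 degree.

Sensor diagonal = √(13.2² + 8.8²) = √251.6800 ≈ 15.8644 mm.
Angle of view α = 2·arctan(d/2f) with d = 15.8644 mm and f = 3.95 mm.
d/2f = 2.00816; arctan(2.00816) ≈ 63.5281°, so α ≈ 127.0562°.

127.06°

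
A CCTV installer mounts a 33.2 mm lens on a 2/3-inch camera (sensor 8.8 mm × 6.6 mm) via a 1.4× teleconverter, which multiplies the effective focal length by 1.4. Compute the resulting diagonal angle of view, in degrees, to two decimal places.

13.50°

Effective focal length f = 33.2 × 1.4 = 46.48 mm.
Sensor diagonal = √(8.8² + 6.6²) = √121.0000 ≈ 11.0000 mm.
α = 2·arctan(11.000 / (2 × 46.48)) = 2·arctan(0.11833) ≈ 13.4969°.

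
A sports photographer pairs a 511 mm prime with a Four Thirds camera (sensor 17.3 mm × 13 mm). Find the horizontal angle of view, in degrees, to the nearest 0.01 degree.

1.94°

Angle of view α = 2·arctan(w/2f) with w = 17.3 mm and f = 511 mm.
w/2f = 0.01693; arctan(0.01693) ≈ 0.9698°, so α ≈ 1.9396°.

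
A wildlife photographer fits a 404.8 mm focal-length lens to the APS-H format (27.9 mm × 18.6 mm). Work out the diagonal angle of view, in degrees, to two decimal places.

4.74°

Sensor diagonal = √(27.9² + 18.6²) = √1124.3700 ≈ 33.5316 mm.
Angle of view α = 2·arctan(d/2f) with d = 33.5316 mm and f = 404.8 mm.
d/2f = 0.04142; arctan(0.04142) ≈ 2.3717°, so α ≈ 4.7434°.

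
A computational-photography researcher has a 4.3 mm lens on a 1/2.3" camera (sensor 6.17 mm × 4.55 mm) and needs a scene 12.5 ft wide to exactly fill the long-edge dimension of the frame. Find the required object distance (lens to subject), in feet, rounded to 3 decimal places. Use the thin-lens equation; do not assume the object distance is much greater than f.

8.726 ft

W: 12.5 ft × 304.8 mm/ft = 3810.00 mm.
Magnification m = w/W = dᵢ/dₒ; combined with 1/f = 1/dₒ + 1/dᵢ this gives dₒ = f·(1 + W/w).
dₒ = 4.3 mm × (1 + 3810/6.17) = 4.3 × 618.5040 ≈ 2659.567 mm = 2659.567/304.8 ft = 8.72561 ft.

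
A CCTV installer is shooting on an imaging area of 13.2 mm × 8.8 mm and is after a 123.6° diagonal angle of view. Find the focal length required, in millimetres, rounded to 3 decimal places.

Sensor diagonal = √(13.2² + 8.8²) = √251.6800 ≈ 15.8644 mm.
From α = 2·arctan(d/2f) we get f = d / (2·tan(α/2)).
With d = 15.8644 mm and α/2 = 61.8°, tan(α/2) ≈ 1.86499, so f ≈ 15.8644 / 3.72998 ≈ 4.2532 mm.

4.253 mm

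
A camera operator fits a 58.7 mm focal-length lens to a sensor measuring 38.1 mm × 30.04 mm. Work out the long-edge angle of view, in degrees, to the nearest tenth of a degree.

36.0°

Angle of view α = 2·arctan(w/2f) with w = 38.1 mm and f = 58.7 mm.
w/2f = 0.32453; arctan(0.32453) ≈ 17.9799°, so α ≈ 35.9598°.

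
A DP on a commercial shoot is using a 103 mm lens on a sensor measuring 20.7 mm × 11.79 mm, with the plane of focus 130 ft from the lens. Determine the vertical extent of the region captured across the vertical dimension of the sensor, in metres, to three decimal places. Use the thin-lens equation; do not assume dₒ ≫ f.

4.524 m

dₒ: 130 ft × 304.8 mm/ft = 39624.00 mm.
Similar triangles through the lens centre give W/dₒ = h/dᵢ; with 1/f = 1/dₒ + 1/dᵢ this gives W = h·(dₒ − f)/f.
W = 11.79 mm × (39624 − 103) / 103 = 11.79 × 383.6990 ≈ 4523.811 mm = 4.52381 m.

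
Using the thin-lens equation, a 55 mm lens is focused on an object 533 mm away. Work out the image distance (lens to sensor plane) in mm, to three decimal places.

61.328 mm

1/dᵢ = 1/f − 1/dₒ = 1/55 − 1/533 = 0.0163056 mm⁻¹.
dᵢ = 1/0.0163056 ≈ 61.3285 mm.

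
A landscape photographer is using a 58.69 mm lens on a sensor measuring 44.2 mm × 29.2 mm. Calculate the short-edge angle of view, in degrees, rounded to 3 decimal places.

Angle of view α = 2·arctan(h/2f) with h = 29.2 mm and f = 58.69 mm.
h/2f = 0.24876; arctan(0.24876) ≈ 13.9696°, so α ≈ 27.9392°.

27.939°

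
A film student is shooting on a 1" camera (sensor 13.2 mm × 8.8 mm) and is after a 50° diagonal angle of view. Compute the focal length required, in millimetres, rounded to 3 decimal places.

Sensor diagonal = √(13.2² + 8.8²) = √251.6800 ≈ 15.8644 mm.
From α = 2·arctan(d/2f) we get f = d / (2·tan(α/2)).
With d = 15.8644 mm and α/2 = 25°, tan(α/2) ≈ 0.46631, so f ≈ 15.8644 / 0.93262 ≈ 17.0107 mm.

17.011 mm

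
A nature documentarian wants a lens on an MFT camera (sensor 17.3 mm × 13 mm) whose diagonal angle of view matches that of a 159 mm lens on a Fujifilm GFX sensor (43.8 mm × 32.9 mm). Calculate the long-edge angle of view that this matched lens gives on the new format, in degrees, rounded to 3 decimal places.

15.682°

Sensor diagonal = √(43.8² + 32.9²) = √3000.8500 ≈ 54.7800 mm.
Sensor diagonal = √(17.3² + 13²) = √468.2900 ≈ 21.6400 mm.
Equal diagonal AOV ⇒ f₂ = f₁ · 21.6400/54.7800 = 159 × 0.39503 ≈ 62.8105 mm.
Long-edge AOV on the new format = 2·arctan(17.3 / (2 × 62.8105)) = 2·arctan(0.13772) ≈ 15.6824°.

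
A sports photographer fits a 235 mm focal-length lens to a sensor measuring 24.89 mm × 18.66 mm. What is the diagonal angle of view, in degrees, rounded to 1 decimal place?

7.6°

Sensor diagonal = √(24.89² + 18.66²) = √967.7077 ≈ 31.1080 mm.
Angle of view α = 2·arctan(d/2f) with d = 31.1080 mm and f = 235 mm.
d/2f = 0.06619; arctan(0.06619) ≈ 3.7867°, so α ≈ 7.5735°.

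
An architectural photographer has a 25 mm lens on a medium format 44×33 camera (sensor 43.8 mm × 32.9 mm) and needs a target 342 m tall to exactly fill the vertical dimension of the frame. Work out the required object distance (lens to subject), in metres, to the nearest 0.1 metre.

259.9 m

W: 342 m = 342000 mm.
Magnification m = h/W = dᵢ/dₒ; combined with 1/f = 1/dₒ + 1/dᵢ this gives dₒ = f·(1 + W/h).
dₒ = 25 mm × (1 + 342000/32.9) = 25 × 10396.1368 ≈ 259903.419 mm = 259.903 m.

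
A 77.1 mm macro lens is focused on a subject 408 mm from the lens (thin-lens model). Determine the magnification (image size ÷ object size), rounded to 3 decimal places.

Thin lens: 1/f = 1/dₒ + 1/dᵢ → 1/dᵢ = 1/77.1 − 1/408 = 0.0105192 mm⁻¹, so dᵢ ≈ 95.0644 mm.
Magnification m = dᵢ/dₒ = 95.0644/408 ≈ 0.23300.

0.233×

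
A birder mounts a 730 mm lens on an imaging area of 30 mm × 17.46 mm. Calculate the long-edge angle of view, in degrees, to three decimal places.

2.354°

Angle of view α = 2·arctan(w/2f) with w = 30 mm and f = 730 mm.
w/2f = 0.02055; arctan(0.02055) ≈ 1.1771°, so α ≈ 2.3543°.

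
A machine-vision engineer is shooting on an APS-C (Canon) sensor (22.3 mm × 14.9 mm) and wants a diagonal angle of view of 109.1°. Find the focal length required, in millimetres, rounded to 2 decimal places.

Sensor diagonal = √(22.3² + 14.9²) = √719.3000 ≈ 26.8198 mm.
From α = 2·arctan(d/2f) we get f = d / (2·tan(α/2)).
With d = 26.8198 mm and α/2 = 54.55°, tan(α/2) ≈ 1.40454, so f ≈ 26.8198 / 2.80908 ≈ 9.5475 mm.

9.55 mm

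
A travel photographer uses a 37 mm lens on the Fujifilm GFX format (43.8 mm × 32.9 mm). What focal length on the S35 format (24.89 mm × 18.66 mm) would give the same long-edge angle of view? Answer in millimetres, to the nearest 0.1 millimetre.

21.0 mm

Equal angle of view means equal width/f ratio, so f₂ = f₁ · (width₂/width₁) = 37 × 24.89/43.8.
f₂ = 37 × 0.56826 ≈ 21.026 mm.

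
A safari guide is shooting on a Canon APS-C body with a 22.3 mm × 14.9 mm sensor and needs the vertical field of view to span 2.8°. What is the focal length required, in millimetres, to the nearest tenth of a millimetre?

304.8 mm

From α = 2·arctan(h/2f) we get f = h / (2·tan(α/2)).
With h = 14.9 mm and α/2 = 1.4°, tan(α/2) ≈ 0.02444, so f ≈ 14.9 / 0.04888 ≈ 304.8347 mm.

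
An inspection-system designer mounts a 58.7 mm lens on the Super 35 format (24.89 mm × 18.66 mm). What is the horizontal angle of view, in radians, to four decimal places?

Angle of view α = 2·arctan(w/2f) with w = 24.89 mm and f = 58.7 mm.
w/2f = 0.21201; arctan(0.21201) ≈ 0.2089 rad, so α ≈ 0.4178 rad.

0.4178 rad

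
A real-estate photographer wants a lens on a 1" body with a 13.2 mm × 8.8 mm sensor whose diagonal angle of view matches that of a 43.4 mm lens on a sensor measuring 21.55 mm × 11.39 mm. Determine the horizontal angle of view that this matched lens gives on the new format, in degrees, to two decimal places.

26.30°

Sensor diagonal = √(21.55² + 11.39²) = √594.1346 ≈ 24.3749 mm.
Sensor diagonal = √(13.2² + 8.8²) = √251.6800 ≈ 15.8644 mm.
Equal diagonal AOV ⇒ f₂ = f₁ · 15.8644/24.3749 = 43.4 × 0.65085 ≈ 28.2470 mm.
Horizontal AOV on the new format = 2·arctan(13.2 / (2 × 28.2470)) = 2·arctan(0.23365) ≈ 26.3028°.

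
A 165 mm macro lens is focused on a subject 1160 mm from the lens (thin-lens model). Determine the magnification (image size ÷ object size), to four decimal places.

0.1658×

Thin lens: 1/f = 1/dₒ + 1/dᵢ → 1/dᵢ = 1/165 − 1/1160 = 0.0051985 mm⁻¹, so dᵢ ≈ 192.3618 mm.
Magnification m = dᵢ/dₒ = 192.3618/1160 ≈ 0.16583.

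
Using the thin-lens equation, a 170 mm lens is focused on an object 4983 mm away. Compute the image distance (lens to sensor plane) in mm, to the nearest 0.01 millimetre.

1/dᵢ = 1/f − 1/dₒ = 1/170 − 1/4983 = 0.0056817 mm⁻¹.
dᵢ = 1/0.0056817 ≈ 176.0046 mm.

176.00 mm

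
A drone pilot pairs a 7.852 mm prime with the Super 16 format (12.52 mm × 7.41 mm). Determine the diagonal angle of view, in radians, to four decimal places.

1.4944 rad

Sensor diagonal = √(12.52² + 7.41²) = √211.6585 ≈ 14.5485 mm.
Angle of view α = 2·arctan(d/2f) with d = 14.5485 mm and f = 7.852 mm.
d/2f = 0.92642; arctan(0.92642) ≈ 0.7472 rad, so α ≈ 1.4944 rad.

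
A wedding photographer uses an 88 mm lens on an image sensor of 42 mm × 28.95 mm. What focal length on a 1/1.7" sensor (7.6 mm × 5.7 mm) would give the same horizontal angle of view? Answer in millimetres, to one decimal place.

Equal angle of view means equal width/f ratio, so f₂ = f₁ · (width₂/width₁) = 88 × 7.6/42.
f₂ = 88 × 0.18095 ≈ 15.924 mm.

15.9 mm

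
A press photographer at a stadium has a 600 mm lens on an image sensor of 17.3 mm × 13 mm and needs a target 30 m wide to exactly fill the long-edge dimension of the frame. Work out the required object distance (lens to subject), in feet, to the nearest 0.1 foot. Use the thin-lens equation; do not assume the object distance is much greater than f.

W: 30 m = 30000 mm.
Magnification m = w/W = dᵢ/dₒ; combined with 1/f = 1/dₒ + 1/dᵢ this gives dₒ = f·(1 + W/w).
dₒ = 600 mm × (1 + 30000/17.3) = 600 × 1735.1040 ≈ 1041062.428 mm = 1041062.428/304.8 ft = 3415.56 ft.

3415.6 ft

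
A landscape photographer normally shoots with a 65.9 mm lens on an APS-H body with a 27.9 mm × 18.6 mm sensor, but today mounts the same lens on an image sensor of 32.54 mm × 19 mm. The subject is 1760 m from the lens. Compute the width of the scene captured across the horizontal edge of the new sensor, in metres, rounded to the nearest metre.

The focal length stays 65.9 mm; the relevant sensor dimension is now w = 32.54 mm. Object distance dₒ = 1760 m = 1.76e+06 mm.
Thin-lens field width W = w·(dₒ − f)/f = 32.54 × (1.76e+06 − 65.9)/65.9 ≈ 869017.536 mm = 869.018 m.

869 m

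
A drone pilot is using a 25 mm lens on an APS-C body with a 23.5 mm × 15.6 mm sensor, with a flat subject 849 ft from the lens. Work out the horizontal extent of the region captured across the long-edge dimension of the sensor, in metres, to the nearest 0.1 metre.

dₒ: 849 ft × 304.8 mm/ft = 258775.19 mm.
Similar triangles through the lens centre give W/dₒ = w/dᵢ; with 1/f = 1/dₒ + 1/dᵢ this gives W = w·(dₒ − f)/f.
W = 23.5 mm × (258775 − 25) / 25 = 23.5 × 10350.0077 ≈ 243225.180 mm = 243.225 m.

243.2 m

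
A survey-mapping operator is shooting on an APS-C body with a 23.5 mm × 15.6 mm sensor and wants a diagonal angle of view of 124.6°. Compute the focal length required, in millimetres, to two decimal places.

7.40 mm

Sensor diagonal = √(23.5² + 15.6²) = √795.6100 ≈ 28.2066 mm.
From α = 2·arctan(d/2f) we get f = d / (2·tan(α/2)).
With d = 28.2066 mm and α/2 = 62.3°, tan(α/2) ≈ 1.90472, so f ≈ 28.2066 / 3.80944 ≈ 7.4044 mm.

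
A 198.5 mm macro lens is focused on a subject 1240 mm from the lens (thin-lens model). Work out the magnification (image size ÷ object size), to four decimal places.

0.1906×

Thin lens: 1/f = 1/dₒ + 1/dᵢ → 1/dᵢ = 1/198.5 − 1/1240 = 0.0042313 mm⁻¹, so dᵢ ≈ 236.3322 mm.
Magnification m = dᵢ/dₒ = 236.3322/1240 ≈ 0.19059.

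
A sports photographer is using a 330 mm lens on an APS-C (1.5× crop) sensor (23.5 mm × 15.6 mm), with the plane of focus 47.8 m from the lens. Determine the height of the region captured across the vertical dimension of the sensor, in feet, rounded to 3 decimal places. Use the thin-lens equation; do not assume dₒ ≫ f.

7.362 ft

dₒ: 47.8 m = 47800 mm.
Similar triangles through the lens centre give W/dₒ = h/dᵢ; with 1/f = 1/dₒ + 1/dᵢ this gives W = h·(dₒ − f)/f.
W = 15.6 mm × (47800 − 330) / 330 = 15.6 × 143.8485 ≈ 2244.036 mm = 2244.036/304.8 ft = 7.36232 ft.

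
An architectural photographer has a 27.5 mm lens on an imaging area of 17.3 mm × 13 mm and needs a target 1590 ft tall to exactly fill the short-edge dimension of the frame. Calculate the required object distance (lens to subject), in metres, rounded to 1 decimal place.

W: 1590 ft × 304.8 mm/ft = 484631.98 mm.
Magnification m = h/W = dᵢ/dₒ; combined with 1/f = 1/dₒ + 1/dᵢ this gives dₒ = f·(1 + W/h).
dₒ = 27.5 mm × (1 + 484632/13) = 27.5 × 37280.3834 ≈ 1025210.544 mm = 1025.21 m.

1025.2 m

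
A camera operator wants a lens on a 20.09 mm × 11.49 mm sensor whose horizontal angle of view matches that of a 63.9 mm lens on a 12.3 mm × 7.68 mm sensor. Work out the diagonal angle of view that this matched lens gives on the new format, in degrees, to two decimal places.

12.65°

Equal horizontal AOV ⇒ f₂ = f₁ · 20.09/12.3 = 63.9 × 1.63333 ≈ 104.3700 mm.
Sensor diagonal = √(20.09² + 11.49²) = √535.6282 ≈ 23.1436 mm.
Diagonal AOV on the new format = 2·arctan(23.1436 / (2 × 104.3700)) = 2·arctan(0.11087) ≈ 12.6534°.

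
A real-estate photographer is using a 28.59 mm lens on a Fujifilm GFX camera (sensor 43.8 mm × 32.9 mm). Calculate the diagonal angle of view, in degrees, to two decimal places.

Sensor diagonal = √(43.8² + 32.9²) = √3000.8500 ≈ 54.7800 mm.
Angle of view α = 2·arctan(d/2f) with d = 54.7800 mm and f = 28.59 mm.
d/2f = 0.95803; arctan(0.95803) ≈ 43.7720°, so α ≈ 87.5440°.

87.54°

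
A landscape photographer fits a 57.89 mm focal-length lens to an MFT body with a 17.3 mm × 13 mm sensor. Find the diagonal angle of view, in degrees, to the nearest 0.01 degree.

21.17°

Sensor diagonal = √(17.3² + 13²) = √468.2900 ≈ 21.6400 mm.
Angle of view α = 2·arctan(d/2f) with d = 21.6400 mm and f = 57.89 mm.
d/2f = 0.18691; arctan(0.18691) ≈ 10.5868°, so α ≈ 21.1736°.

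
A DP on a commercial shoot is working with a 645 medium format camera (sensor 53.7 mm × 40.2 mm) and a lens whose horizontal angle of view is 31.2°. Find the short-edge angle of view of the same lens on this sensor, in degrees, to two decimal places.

From the horizontal AOV: f = 53.7 / (2·tan(15.6°)) = 53.7 / 0.55841 ≈ 96.1659 mm.
Short-edge AOV = 2·arctan(40.2 / (2 × 96.1659)) = 2·arctan(0.20901) ≈ 23.6113°.

23.61°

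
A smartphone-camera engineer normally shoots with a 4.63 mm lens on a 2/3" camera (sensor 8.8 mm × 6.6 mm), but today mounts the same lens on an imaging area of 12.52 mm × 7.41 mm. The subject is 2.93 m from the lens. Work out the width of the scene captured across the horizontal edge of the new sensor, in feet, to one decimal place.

26.0 ft

The focal length stays 4.63 mm; the relevant sensor dimension is now w = 12.52 mm. Object distance dₒ = 2.93 m = 2930 mm.
Thin-lens field width W = w·(dₒ − f)/f = 12.52 × (2930 − 4.63)/4.63 ≈ 7910.504 mm = 7910.504/304.8 ft = 25.9531 ft.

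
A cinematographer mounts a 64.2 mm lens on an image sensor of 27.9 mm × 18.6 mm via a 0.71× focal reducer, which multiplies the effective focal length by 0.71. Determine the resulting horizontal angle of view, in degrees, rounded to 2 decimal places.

Effective focal length f = 64.2 × 0.71 = 45.582 mm.
α = 2·arctan(27.9 / (2 × 45.582)) = 2·arctan(0.30604) ≈ 34.0326°.

34.03°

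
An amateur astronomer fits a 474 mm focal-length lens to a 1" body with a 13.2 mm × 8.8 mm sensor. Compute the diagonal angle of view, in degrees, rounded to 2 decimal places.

1.92°

Sensor diagonal = √(13.2² + 8.8²) = √251.6800 ≈ 15.8644 mm.
Angle of view α = 2·arctan(d/2f) with d = 15.8644 mm and f = 474 mm.
d/2f = 0.01673; arctan(0.01673) ≈ 0.9587°, so α ≈ 1.9175°.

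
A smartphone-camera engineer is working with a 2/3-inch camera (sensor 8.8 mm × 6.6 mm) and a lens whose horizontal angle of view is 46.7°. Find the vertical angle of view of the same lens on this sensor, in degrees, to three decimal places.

35.882°

From the horizontal AOV: f = 8.8 / (2·tan(23.35°)) = 8.8 / 0.86341 ≈ 10.1922 mm.
Vertical AOV = 2·arctan(6.6 / (2 × 10.1922)) = 2·arctan(0.32378) ≈ 35.8815°.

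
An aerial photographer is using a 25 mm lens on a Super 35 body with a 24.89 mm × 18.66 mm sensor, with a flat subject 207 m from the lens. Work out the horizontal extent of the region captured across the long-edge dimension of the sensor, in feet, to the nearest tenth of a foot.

dₒ: 207 m = 207000 mm.
Similar triangles through the lens centre give W/dₒ = w/dᵢ; with 1/f = 1/dₒ + 1/dᵢ this gives W = w·(dₒ − f)/f.
W = 24.89 mm × (207000 − 25) / 25 = 24.89 × 8279.0000 ≈ 206064.310 mm = 206064.310/304.8 ft = 676.064 ft.

676.1 ft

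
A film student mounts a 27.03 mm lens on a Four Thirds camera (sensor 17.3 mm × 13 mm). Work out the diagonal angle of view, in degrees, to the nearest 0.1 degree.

43.6°

Sensor diagonal = √(17.3² + 13²) = √468.2900 ≈ 21.6400 mm.
Angle of view α = 2·arctan(d/2f) with d = 21.6400 mm and f = 27.03 mm.
d/2f = 0.40030; arctan(0.40030) ≈ 21.8160°, so α ≈ 43.6321°.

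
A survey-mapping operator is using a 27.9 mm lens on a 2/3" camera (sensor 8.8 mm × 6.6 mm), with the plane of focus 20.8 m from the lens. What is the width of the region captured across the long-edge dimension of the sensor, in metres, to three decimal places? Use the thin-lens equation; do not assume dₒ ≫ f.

dₒ: 20.8 m = 20800 mm.
Similar triangles through the lens centre give W/dₒ = w/dᵢ; with 1/f = 1/dₒ + 1/dᵢ this gives W = w·(dₒ − f)/f.
W = 8.8 mm × (20800 − 27.9) / 27.9 = 8.8 × 744.5197 ≈ 6551.773 mm = 6.55177 m.

6.552 m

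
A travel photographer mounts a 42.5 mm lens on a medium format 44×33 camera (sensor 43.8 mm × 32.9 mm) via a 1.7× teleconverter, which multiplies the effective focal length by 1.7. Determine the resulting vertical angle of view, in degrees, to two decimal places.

25.65°

Effective focal length f = 42.5 × 1.7 = 72.25 mm.
α = 2·arctan(32.9 / (2 × 72.25)) = 2·arctan(0.22768) ≈ 25.6531°.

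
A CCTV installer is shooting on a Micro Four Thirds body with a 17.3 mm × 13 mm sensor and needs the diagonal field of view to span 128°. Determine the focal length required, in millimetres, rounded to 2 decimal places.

5.28 mm

Sensor diagonal = √(17.3² + 13²) = √468.2900 ≈ 21.6400 mm.
From α = 2·arctan(d/2f) we get f = d / (2·tan(α/2)).
With d = 21.6400 mm and α/2 = 64°, tan(α/2) ≈ 2.05030, so f ≈ 21.6400 / 4.10061 ≈ 5.2773 mm.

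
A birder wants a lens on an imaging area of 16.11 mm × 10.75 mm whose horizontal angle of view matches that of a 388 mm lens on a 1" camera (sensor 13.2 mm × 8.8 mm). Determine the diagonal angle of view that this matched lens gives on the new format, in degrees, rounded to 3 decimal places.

2.343°

Equal horizontal AOV ⇒ f₂ = f₁ · 16.11/13.2 = 388 × 1.22045 ≈ 473.5364 mm.
Sensor diagonal = √(16.11² + 10.75²) = √375.0946 ≈ 19.3674 mm.
Diagonal AOV on the new format = 2·arctan(19.3674 / (2 × 473.5364)) = 2·arctan(0.02045) ≈ 2.3430°.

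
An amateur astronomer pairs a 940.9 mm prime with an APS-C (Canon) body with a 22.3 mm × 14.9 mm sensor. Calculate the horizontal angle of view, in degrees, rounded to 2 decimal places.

1.36°

Angle of view α = 2·arctan(w/2f) with w = 22.3 mm and f = 940.9 mm.
w/2f = 0.01185; arctan(0.01185) ≈ 0.6789°, so α ≈ 1.3579°.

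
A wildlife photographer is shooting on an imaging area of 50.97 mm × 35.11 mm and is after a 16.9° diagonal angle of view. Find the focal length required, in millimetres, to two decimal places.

Sensor diagonal = √(50.97² + 35.11²) = √3830.6530 ≈ 61.8923 mm.
From α = 2·arctan(d/2f) we get f = d / (2·tan(α/2)).
With d = 61.8923 mm and α/2 = 8.45°, tan(α/2) ≈ 0.14856, so f ≈ 61.8923 / 0.29712 ≈ 208.3088 mm.

208.31 mm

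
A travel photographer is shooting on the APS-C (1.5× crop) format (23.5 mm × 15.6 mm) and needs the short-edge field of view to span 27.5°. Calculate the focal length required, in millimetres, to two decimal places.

From α = 2·arctan(h/2f) we get f = h / (2·tan(α/2)).
With h = 15.6 mm and α/2 = 13.75°, tan(α/2) ≈ 0.24470, so f ≈ 15.6 / 0.48940 ≈ 31.8760 mm.

31.88 mm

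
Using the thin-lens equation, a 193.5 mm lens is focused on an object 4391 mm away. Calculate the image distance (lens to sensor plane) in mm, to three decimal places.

202.420 mm

1/dᵢ = 1/f − 1/dₒ = 1/193.5 − 1/4391 = 0.0049402 mm⁻¹.
dᵢ = 1/0.0049402 ≈ 202.4201 mm.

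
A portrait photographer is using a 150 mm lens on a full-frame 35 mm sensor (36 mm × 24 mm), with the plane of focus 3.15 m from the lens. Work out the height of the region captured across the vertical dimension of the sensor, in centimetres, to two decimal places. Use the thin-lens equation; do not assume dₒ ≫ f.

dₒ: 3.15 m = 3150 mm.
Similar triangles through the lens centre give W/dₒ = h/dᵢ; with 1/f = 1/dₒ + 1/dᵢ this gives W = h·(dₒ − f)/f.
W = 24 mm × (3150 − 150) / 150 = 24 × 20.0000 ≈ 480.000 mm = 48 cm.

48.00 cm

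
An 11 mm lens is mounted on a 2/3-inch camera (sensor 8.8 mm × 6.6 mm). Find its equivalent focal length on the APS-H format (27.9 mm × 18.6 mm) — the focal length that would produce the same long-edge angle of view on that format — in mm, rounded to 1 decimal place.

Equal angle of view means equal width/f ratio, so f₂ = f₁ · (width₂/width₁) = 11 × 27.9/8.8.
f₂ = 11 × 3.17045 ≈ 34.875 mm.

34.9 mm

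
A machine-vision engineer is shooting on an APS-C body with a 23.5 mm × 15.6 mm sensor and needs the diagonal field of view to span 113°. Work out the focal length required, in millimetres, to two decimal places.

Sensor diagonal = √(23.5² + 15.6²) = √795.6100 ≈ 28.2066 mm.
From α = 2·arctan(d/2f) we get f = d / (2·tan(α/2)).
With d = 28.2066 mm and α/2 = 56.5°, tan(α/2) ≈ 1.51084, so f ≈ 28.2066 / 3.02167 ≈ 9.3348 mm.

9.33 mm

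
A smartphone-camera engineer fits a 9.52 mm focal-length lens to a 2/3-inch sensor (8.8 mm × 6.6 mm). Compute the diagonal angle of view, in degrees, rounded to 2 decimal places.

Sensor diagonal = √(8.8² + 6.6²) = √121.0000 ≈ 11.0000 mm.
Angle of view α = 2·arctan(d/2f) with d = 11.0000 mm and f = 9.52 mm.
d/2f = 0.57773; arctan(0.57773) ≈ 30.0164°, so α ≈ 60.0327°.

60.03°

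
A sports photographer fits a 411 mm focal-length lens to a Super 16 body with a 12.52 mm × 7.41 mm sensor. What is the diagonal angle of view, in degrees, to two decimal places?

Sensor diagonal = √(12.52² + 7.41²) = √211.6585 ≈ 14.5485 mm.
Angle of view α = 2·arctan(d/2f) with d = 14.5485 mm and f = 411 mm.
d/2f = 0.01770; arctan(0.01770) ≈ 1.0140°, so α ≈ 2.0279°.

2.03°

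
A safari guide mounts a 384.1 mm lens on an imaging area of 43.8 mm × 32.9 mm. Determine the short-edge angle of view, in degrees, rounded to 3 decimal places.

4.905°

Angle of view α = 2·arctan(h/2f) with h = 32.9 mm and f = 384.1 mm.
h/2f = 0.04283; arctan(0.04283) ≈ 2.4523°, so α ≈ 4.9047°.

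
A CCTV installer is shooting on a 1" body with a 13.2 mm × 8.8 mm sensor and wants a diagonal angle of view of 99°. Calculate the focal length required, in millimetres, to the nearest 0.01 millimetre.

6.77 mm

Sensor diagonal = √(13.2² + 8.8²) = √251.6800 ≈ 15.8644 mm.
From α = 2·arctan(d/2f) we get f = d / (2·tan(α/2)).
With d = 15.8644 mm and α/2 = 49.5°, tan(α/2) ≈ 1.17085, so f ≈ 15.8644 / 2.34170 ≈ 6.7747 mm.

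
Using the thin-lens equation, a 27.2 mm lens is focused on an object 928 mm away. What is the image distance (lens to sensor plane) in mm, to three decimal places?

28.021 mm

1/dᵢ = 1/f − 1/dₒ = 1/27.2 − 1/928 = 0.0356871 mm⁻¹.
dᵢ = 1/0.0356871 ≈ 28.0213 mm.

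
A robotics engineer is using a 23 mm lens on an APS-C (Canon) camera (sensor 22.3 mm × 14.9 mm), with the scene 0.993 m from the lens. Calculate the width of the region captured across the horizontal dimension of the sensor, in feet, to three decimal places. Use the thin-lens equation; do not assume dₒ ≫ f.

3.086 ft

dₒ: 0.993 m = 993 mm.
Similar triangles through the lens centre give W/dₒ = w/dᵢ; with 1/f = 1/dₒ + 1/dᵢ this gives W = w·(dₒ − f)/f.
W = 22.3 mm × (993 − 23) / 23 = 22.3 × 42.1739 ≈ 940.478 mm = 940.478/304.8 ft = 3.08556 ft.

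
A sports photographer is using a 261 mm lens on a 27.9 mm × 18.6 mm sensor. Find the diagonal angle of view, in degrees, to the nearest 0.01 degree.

7.35°

Sensor diagonal = √(27.9² + 18.6²) = √1124.3700 ≈ 33.5316 mm.
Angle of view α = 2·arctan(d/2f) with d = 33.5316 mm and f = 261 mm.
d/2f = 0.06424; arctan(0.06424) ≈ 3.6754°, so α ≈ 7.3509°.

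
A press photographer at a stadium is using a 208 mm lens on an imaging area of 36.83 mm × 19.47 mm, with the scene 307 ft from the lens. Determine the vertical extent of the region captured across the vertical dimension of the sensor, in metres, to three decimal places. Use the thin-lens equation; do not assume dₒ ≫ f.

8.740 m

dₒ: 307 ft × 304.8 mm/ft = 93573.60 mm.
Similar triangles through the lens centre give W/dₒ = h/dᵢ; with 1/f = 1/dₒ + 1/dᵢ this gives W = h·(dₒ − f)/f.
W = 19.47 mm × (93573.6 − 208) / 208 = 19.47 × 448.8731 ≈ 8739.559 mm = 8.73956 m.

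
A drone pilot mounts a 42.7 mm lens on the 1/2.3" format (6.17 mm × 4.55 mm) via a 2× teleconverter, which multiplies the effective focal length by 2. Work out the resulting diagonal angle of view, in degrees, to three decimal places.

Effective focal length f = 42.7 × 2 = 85.4 mm.
Sensor diagonal = √(6.17² + 4.55²) = √58.7714 ≈ 7.6663 mm.
α = 2·arctan(7.666 / (2 × 85.4)) = 2·arctan(0.04488) ≈ 5.1399°.

5.140°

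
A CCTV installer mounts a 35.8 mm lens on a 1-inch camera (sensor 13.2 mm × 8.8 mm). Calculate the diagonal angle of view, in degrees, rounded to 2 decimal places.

Sensor diagonal = √(13.2² + 8.8²) = √251.6800 ≈ 15.8644 mm.
Angle of view α = 2·arctan(d/2f) with d = 15.8644 mm and f = 35.8 mm.
d/2f = 0.22157; arctan(0.22157) ≈ 12.4932°, so α ≈ 24.9864°.

24.99°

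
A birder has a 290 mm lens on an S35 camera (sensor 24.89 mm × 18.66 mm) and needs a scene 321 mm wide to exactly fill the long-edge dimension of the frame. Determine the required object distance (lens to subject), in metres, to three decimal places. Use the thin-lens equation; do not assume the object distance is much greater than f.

4.030 m

Magnification m = w/W = dᵢ/dₒ; combined with 1/f = 1/dₒ + 1/dᵢ this gives dₒ = f·(1 + W/w).
dₒ = 290 mm × (1 + 321/24.89) = 290 × 13.8967 ≈ 4030.056 mm = 4.03006 m.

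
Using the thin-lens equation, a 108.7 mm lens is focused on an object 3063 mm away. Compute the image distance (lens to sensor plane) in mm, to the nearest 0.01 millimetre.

1/dᵢ = 1/f − 1/dₒ = 1/108.7 − 1/3063 = 0.0088732 mm⁻¹.
dᵢ = 1/0.0088732 ≈ 112.6995 mm.

112.70 mm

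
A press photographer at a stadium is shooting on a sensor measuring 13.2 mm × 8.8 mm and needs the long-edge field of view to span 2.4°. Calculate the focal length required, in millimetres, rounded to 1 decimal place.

315.1 mm

From α = 2·arctan(w/2f) we get f = w / (2·tan(α/2)).
With w = 13.2 mm and α/2 = 1.2°, tan(α/2) ≈ 0.02095, so f ≈ 13.2 / 0.04189 ≈ 315.0807 mm.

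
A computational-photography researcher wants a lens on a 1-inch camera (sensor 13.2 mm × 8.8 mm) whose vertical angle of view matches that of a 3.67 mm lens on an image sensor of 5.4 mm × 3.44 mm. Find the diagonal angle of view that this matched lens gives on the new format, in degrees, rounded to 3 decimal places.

Equal vertical AOV ⇒ f₂ = f₁ · 8.8/3.44 = 3.67 × 2.55814 ≈ 9.3884 mm.
Sensor diagonal = √(13.2² + 8.8²) = √251.6800 ≈ 15.8644 mm.
Diagonal AOV on the new format = 2·arctan(15.8644 / (2 × 9.3884)) = 2·arctan(0.84490) ≈ 80.3888°.

80.389°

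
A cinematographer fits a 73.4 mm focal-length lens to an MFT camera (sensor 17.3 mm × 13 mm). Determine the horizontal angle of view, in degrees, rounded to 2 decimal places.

Angle of view α = 2·arctan(w/2f) with w = 17.3 mm and f = 73.4 mm.
w/2f = 0.11785; arctan(0.11785) ≈ 6.7212°, so α ≈ 13.4423°.

13.44°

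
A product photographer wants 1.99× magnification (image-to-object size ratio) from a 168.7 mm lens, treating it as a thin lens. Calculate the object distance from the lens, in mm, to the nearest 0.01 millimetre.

With m = dᵢ/dₒ and 1/f = 1/dₒ + 1/dᵢ, substituting dᵢ = m·dₒ gives 1/f = (1 + 1/m)/dₒ, hence dₒ = f·(1 + 1/m).
dₒ = 168.7 × (1 + 1/1.99) = 168.7 × 1.50251 ≈ 253.474 mm.

253.47 mm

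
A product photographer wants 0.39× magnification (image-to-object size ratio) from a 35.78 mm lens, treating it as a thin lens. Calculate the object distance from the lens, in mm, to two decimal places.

With m = dᵢ/dₒ and 1/f = 1/dₒ + 1/dᵢ, substituting dᵢ = m·dₒ gives 1/f = (1 + 1/m)/dₒ, hence dₒ = f·(1 + 1/m).
dₒ = 35.78 × (1 + 1/0.39) = 35.78 × 3.56410 ≈ 127.524 mm.

127.52 mm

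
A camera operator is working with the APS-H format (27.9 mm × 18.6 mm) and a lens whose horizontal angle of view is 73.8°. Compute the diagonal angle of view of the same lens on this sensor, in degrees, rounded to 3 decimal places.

From the horizontal AOV: f = 27.9 / (2·tan(36.9°)) = 27.9 / 1.50164 ≈ 18.5797 mm.
Sensor diagonal = √(27.9² + 18.6²) = √1124.3700 ≈ 33.5316 mm.
Diagonal AOV = 2·arctan(33.5316 / (2 × 18.5797)) = 2·arctan(0.90237) ≈ 84.1246°.

84.125°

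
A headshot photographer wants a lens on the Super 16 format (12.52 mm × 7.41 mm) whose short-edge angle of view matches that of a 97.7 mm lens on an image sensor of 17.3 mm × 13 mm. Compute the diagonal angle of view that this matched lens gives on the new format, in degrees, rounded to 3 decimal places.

14.884°

Equal short-edge AOV ⇒ f₂ = f₁ · 7.41/13 = 97.7 × 0.57000 ≈ 55.6890 mm.
Sensor diagonal = √(12.52² + 7.41²) = √211.6585 ≈ 14.5485 mm.
Diagonal AOV on the new format = 2·arctan(14.5485 / (2 × 55.6890)) = 2·arctan(0.13062) ≈ 14.8840°.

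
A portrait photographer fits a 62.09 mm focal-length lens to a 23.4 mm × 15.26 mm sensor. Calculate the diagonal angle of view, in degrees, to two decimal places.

25.36°

Sensor diagonal = √(23.4² + 15.26²) = √780.4276 ≈ 27.9361 mm.
Angle of view α = 2·arctan(d/2f) with d = 27.9361 mm and f = 62.09 mm.
d/2f = 0.22496; arctan(0.22496) ≈ 12.6785°, so α ≈ 25.3569°.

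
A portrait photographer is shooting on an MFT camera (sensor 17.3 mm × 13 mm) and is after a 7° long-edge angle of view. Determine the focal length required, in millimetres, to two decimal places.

141.43 mm

From α = 2·arctan(w/2f) we get f = w / (2·tan(α/2)).
With w = 17.3 mm and α/2 = 3.5°, tan(α/2) ≈ 0.06116, so f ≈ 17.3 / 0.12233 ≈ 141.4262 mm.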